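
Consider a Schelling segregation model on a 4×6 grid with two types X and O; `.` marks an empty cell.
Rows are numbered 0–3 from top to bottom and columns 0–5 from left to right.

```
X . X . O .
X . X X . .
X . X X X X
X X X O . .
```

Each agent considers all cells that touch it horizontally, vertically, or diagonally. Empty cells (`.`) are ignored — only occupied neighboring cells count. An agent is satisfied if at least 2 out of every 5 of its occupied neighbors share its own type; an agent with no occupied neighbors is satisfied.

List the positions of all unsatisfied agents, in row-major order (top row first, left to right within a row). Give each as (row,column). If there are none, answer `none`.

(0,4), (3,3)

Row 0: (0,0)X 1/1 ok · (0,2)X 2/2 ok · (0,4)O 0/1 unhappy
Row 1: (1,0)X 2/2 ok · (1,2)X 4/4 ok · (1,3)X 5/6 ok
Row 2: (2,0)X 3/3 ok · (2,2)X 5/6 ok · (2,3)X 5/6 ok · (2,4)X 3/4 ok · (2,5)X 1/1 ok
Row 3: (3,0)X 2/2 ok · (3,1)X 4/4 ok · (3,2)X 3/4 ok · (3,3)O 0/4 unhappy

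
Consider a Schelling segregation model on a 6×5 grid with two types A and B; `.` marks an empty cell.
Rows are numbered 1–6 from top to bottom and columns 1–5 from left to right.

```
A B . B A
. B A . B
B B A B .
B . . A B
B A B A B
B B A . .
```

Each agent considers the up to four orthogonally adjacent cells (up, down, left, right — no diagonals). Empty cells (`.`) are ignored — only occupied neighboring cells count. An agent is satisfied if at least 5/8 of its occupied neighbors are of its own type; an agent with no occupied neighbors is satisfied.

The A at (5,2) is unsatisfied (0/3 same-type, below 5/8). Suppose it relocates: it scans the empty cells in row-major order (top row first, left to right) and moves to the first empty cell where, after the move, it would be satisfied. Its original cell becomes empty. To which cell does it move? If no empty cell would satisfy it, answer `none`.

Vacating (5,2). Empty cells in order:
  (1,3): 1/3 same-type → still unsatisfied.
  (2,1): 1/3 same-type → still unsatisfied.
  (2,4): 1/4 same-type → still unsatisfied.
  (3,5): 0/3 same-type → still unsatisfied.
  (4,2): 0/2 same-type → still unsatisfied.
  (4,3): 2/3 same-type → satisfied — stop here.

(4,3)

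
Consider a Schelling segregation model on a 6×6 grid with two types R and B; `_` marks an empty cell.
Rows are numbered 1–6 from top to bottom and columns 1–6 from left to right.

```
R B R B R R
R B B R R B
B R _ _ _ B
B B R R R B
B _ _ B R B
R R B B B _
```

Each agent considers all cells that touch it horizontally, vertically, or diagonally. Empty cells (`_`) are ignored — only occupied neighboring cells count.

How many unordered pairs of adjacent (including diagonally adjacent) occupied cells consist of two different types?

Scan each occupied cell's neighbors to the right and below (and the two forward diagonals) so each pair is counted once.
From row 1: 12 unlike of 21 pairs (running 12/21).
From row 2: 7 unlike of 12 pairs (running 19/33).
From row 3: 4 unlike of 8 pairs (running 23/41).
From row 4: 7 unlike of 15 pairs (running 30/56).
From row 5: 6 unlike of 10 pairs (running 36/66).
From row 6: 1 unlike of 4 pairs (running 37/70).
Total adjacent occupied pairs: 70; unlike-type pairs: 37.

37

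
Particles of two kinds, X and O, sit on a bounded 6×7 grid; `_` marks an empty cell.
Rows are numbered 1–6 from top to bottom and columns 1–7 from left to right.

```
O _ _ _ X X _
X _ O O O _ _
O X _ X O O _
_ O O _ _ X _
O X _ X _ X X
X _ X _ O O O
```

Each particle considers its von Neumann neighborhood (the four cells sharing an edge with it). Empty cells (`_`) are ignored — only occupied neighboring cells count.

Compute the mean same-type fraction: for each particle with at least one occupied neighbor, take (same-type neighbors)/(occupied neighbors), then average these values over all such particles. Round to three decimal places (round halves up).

0.442

Row 1: (1,1)O 0/1 · (1,5)X 1/2 · (1,6)X 1/1
Row 2: (2,1)X 0/2 · (2,3)O 1/1 · (2,4)O 2/3 · (2,5)O 2/3
Row 3: (3,1)O 0/2 · (3,2)X 0/2 · (3,4)X 0/2 · (3,5)O 2/3 · (3,6)O 1/2
Row 4: (4,2)O 1/3 · (4,3)O 1/1 · (4,6)X 1/2
Row 5: (5,1)O 0/2 · (5,2)X 0/2 · (5,4)X — no occupied neighbors · (5,6)X 2/3 · (5,7)X 1/2
Row 6: (6,1)X 0/1 · (6,3)X — no occupied neighbors · (6,5)O 1/1 · (6,6)O 2/3 · (6,7)O 1/2
Sum over 23 particles: 0/1 + 1/2 + 1/1 + 0/2 + 1/1 + 2/3 + 2/3 + 0/2 + 0/2 + 0/2 + 2/3 + 1/2 + 1/3 + 1/1 + 1/2 + 0/2 + 0/2 + 2/3 + 1/2 + 0/1 + 1/1 + 2/3 + 1/2 = 61/6; mean = 61/6 ÷ 23 = 61/138 = 0.442028… → 0.442.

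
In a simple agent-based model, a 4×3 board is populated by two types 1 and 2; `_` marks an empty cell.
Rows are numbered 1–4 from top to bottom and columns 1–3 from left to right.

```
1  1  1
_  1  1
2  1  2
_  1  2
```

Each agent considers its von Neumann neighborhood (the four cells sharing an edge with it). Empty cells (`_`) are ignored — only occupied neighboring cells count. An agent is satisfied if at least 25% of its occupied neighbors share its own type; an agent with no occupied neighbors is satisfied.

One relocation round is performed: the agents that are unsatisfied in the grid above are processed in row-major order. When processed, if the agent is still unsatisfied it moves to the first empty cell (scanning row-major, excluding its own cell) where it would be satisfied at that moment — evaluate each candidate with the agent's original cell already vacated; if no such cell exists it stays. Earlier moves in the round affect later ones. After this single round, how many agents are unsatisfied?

Initially unsatisfied (in order): (3,1).
  (3,1): no empty cell satisfies it; stays.
Resulting grid:
1 1 1
_ 1 1
2 1 2
_ 1 2
Unsatisfied now: (3,1).

1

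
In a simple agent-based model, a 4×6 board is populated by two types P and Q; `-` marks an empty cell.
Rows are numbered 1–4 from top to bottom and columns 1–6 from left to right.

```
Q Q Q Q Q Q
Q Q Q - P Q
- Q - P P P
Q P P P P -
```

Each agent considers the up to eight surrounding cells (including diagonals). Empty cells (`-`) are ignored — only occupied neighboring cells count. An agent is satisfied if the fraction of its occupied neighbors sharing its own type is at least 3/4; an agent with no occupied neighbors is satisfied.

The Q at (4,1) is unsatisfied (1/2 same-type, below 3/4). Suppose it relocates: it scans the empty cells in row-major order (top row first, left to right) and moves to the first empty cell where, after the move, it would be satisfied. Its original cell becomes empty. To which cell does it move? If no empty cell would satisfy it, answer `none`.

Vacating (4,1). Empty cells in order:
  (2,4): 4/7 same-type → still unsatisfied.
  (3,1): 3/4 same-type → satisfied — stop here.

(3,1)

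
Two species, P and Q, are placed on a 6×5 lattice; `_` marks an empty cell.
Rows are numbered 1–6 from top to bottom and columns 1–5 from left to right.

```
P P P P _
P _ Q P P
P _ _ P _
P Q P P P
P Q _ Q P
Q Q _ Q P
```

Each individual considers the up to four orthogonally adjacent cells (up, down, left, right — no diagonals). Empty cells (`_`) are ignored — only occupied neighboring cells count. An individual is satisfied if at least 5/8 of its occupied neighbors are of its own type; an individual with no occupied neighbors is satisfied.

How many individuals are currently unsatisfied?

8

(1,1)P 2/2 ✓
(1,2)P 2/2 ✓
(1,3)P 2/3 ✓
(1,4)P 2/2 ✓
(2,1)P 2/2 ✓
(2,3)Q 0/2 ✗
(2,4)P 3/4 ✓
(2,5)P 1/1 ✓
(3,1)P 2/2 ✓
(3,4)P 2/2 ✓
(4,1)P 2/3 ✓
(4,2)Q 1/3 ✗
(4,3)P 1/2 ✗
(4,4)P 3/4 ✓
(4,5)P 2/2 ✓
(5,1)P 1/3 ✗
(5,2)Q 2/3 ✓
(5,4)Q 1/3 ✗
(5,5)P 2/3 ✓
(6,1)Q 1/2 ✗
(6,2)Q 2/2 ✓
(6,4)Q 1/2 ✗
(6,5)P 1/2 ✗
Unsatisfied: (2,3), (4,2), (4,3), (5,1), (5,4), (6,1), (6,4), (6,5) — 8 in total.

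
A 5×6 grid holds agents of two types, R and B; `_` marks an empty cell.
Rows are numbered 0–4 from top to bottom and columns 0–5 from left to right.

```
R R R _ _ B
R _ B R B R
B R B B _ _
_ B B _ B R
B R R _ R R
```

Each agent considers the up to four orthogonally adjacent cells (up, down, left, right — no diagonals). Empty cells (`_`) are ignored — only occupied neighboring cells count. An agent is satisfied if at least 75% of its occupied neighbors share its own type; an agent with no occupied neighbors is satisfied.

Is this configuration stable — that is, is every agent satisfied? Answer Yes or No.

No

(0,0)R 2/2 satisfied
(0,1)R 2/2 satisfied
(0,2)R 1/2 not
(0,5)B 0/1 not
(1,0)R 1/2 not
(1,2)B 1/3 not
(1,3)R 0/3 not
(1,4)B 0/2 not
(1,5)R 0/2 not
(2,0)B 0/2 not
(2,1)R 0/3 not
(2,2)B 3/4 satisfied
(2,3)B 1/2 not
(3,1)B 1/3 not
(3,2)B 2/3 not
(3,4)B 0/2 not
(3,5)R 1/2 not
(4,0)B 0/1 not
(4,1)R 1/3 not
(4,2)R 1/2 not
(4,4)R 1/2 not
(4,5)R 2/2 satisfied
For instance (0,2) has only 1/2 same-type neighbors, below 3/4.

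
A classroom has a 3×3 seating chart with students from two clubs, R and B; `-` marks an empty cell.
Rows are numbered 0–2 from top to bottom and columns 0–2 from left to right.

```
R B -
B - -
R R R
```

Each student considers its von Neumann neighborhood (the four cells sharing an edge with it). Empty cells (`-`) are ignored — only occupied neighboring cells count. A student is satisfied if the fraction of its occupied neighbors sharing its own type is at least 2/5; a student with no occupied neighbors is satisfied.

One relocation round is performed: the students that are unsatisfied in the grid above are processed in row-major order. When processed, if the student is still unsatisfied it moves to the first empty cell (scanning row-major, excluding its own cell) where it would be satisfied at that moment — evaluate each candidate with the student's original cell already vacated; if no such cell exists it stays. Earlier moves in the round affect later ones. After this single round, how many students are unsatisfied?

0

Initially unsatisfied (in order): (0,0), (0,1), (1,0).
  (0,0) → (1,2).
  (0,1): now satisfied by earlier moves; stays.
  (1,0) → (0,0).
Resulting grid:
B B -
- - R
R R R
All satisfied now.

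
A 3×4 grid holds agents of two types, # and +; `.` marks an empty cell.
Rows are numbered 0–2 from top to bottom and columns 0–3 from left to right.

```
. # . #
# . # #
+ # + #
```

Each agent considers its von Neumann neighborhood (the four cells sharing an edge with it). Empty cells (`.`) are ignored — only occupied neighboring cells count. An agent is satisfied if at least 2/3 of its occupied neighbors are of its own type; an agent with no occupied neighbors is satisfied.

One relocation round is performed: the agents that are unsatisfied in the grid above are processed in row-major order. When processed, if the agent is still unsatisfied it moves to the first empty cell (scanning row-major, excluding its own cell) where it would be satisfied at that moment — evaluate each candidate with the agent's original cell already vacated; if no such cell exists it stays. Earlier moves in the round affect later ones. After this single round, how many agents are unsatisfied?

Initially unsatisfied (in order): (1,0), (1,2), (2,0), (2,1), (2,2), (2,3).
  (1,0) → (0,0).
  (1,2) → (0,2).
  (2,0): no empty cell satisfies it; stays.
  (2,1) → (1,1).
  (2,2): no empty cell satisfies it; stays.
  (2,3) → (1,0).
Resulting grid:
# # # #
# # . #
+ . + .
Unsatisfied now: (2,0).

1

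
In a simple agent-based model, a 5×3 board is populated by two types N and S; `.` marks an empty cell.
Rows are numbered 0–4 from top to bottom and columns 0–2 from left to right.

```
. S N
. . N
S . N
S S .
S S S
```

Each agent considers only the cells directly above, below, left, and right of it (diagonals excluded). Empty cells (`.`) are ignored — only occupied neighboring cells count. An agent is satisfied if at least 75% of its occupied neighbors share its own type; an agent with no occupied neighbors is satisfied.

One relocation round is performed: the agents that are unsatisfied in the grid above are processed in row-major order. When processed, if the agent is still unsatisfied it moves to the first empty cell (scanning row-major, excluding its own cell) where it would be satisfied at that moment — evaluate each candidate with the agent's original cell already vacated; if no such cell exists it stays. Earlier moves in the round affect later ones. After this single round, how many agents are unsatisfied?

Initially unsatisfied (in order): (0,1), (0,2).
  (0,1) → (0,0).
  (0,2): now satisfied by earlier moves; stays.
Resulting grid:
S . N
. . N
S . N
S S .
S S S
All satisfied now.

0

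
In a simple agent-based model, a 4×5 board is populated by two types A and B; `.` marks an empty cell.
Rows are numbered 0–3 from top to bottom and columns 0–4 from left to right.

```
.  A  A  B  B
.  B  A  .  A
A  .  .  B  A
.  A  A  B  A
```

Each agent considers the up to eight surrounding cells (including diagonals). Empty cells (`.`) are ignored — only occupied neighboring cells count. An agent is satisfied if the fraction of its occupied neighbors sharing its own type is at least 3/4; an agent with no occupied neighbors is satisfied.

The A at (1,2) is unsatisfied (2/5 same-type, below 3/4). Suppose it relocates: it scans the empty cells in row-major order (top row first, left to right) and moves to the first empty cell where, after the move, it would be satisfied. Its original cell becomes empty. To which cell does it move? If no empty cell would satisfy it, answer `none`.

(2,1)

Vacating (1,2). Empty cells in order:
  (0,0): 1/2 same-type → still unsatisfied.
  (1,0): 2/3 same-type → still unsatisfied.
  (1,3): 3/6 same-type → still unsatisfied.
  (2,1): 3/4 same-type → satisfied — stop here.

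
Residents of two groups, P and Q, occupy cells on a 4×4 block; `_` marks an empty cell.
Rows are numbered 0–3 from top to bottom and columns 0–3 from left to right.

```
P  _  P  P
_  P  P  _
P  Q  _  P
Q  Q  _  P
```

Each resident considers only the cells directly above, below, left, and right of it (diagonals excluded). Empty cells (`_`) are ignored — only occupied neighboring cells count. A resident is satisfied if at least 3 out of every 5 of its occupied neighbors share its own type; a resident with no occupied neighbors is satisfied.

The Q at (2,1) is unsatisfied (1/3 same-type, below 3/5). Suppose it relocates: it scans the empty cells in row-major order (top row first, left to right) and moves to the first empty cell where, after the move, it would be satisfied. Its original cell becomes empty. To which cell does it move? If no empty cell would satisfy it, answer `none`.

none

Vacating (2,1). Empty cells in order:
  (0,1): 0/3 same-type → still unsatisfied.
  (1,0): 0/3 same-type → still unsatisfied.
  (1,3): 0/3 same-type → still unsatisfied.
  (2,2): 0/2 same-type → still unsatisfied.
  (3,2): 1/2 same-type → still unsatisfied.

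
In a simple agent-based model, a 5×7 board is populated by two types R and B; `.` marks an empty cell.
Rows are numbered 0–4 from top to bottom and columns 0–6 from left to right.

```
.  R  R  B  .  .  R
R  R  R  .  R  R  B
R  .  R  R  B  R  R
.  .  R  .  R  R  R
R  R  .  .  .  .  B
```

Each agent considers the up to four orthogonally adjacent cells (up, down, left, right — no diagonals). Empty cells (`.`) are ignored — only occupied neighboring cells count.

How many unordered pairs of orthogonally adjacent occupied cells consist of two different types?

9

Scan each occupied cell's neighbors to the right and below so each pair is counted once.
Row 0: R(0,1)–R(0,2)= R(0,1)–R(1,1)= R(0,2)–B(0,3)≠ R(0,2)–R(1,2)= R(0,6)–B(1,6)≠  → 2/5 unlike.
Row 1: R(1,0)–R(1,1)= R(1,0)–R(2,0)= R(1,1)–R(1,2)= R(1,2)–R(2,2)= R(1,4)–R(1,5)= R(1,4)–B(2,4)≠ R(1,5)–B(1,6)≠ R(1,5)–R(2,5)= B(1,6)–R(2,6)≠  → 3/9 unlike.
Row 2: R(2,2)–R(2,3)= R(2,2)–R(3,2)= R(2,3)–B(2,4)≠ B(2,4)–R(2,5)≠ B(2,4)–R(3,4)≠ R(2,5)–R(2,6)= R(2,5)–R(3,5)= R(2,6)–R(3,6)=  → 3/8 unlike.
Row 3: R(3,4)–R(3,5)= R(3,5)–R(3,6)= R(3,6)–B(4,6)≠  → 1/3 unlike.
Row 4: R(4,0)–R(4,1)=  → 0/1 unlike.
Total adjacent occupied pairs: 26; unlike-type pairs: 9.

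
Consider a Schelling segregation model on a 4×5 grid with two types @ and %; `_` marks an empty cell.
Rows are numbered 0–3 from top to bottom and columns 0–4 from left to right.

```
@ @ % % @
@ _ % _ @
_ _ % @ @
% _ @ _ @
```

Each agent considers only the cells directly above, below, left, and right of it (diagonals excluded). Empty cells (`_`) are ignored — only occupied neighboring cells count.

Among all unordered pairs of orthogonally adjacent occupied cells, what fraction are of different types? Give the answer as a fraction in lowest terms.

Scan each occupied cell's neighbors to the right and below so each pair is counted once.
From row 0: 2 unlike of 7 pairs (running 2/7).
From row 1: 0 unlike of 2 pairs (running 2/9).
From row 2: 2 unlike of 4 pairs (running 4/13).
Total adjacent occupied pairs: 13; unlike-type pairs: 4.
4/13 is already in lowest terms.

4/13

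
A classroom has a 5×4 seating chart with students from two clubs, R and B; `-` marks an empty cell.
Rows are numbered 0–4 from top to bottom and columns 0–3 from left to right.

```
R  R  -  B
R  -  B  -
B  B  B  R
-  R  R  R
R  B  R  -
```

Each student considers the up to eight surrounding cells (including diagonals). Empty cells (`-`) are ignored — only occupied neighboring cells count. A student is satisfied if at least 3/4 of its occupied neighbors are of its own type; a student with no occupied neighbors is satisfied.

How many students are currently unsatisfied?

(0,0)R 2/2 ✓
(0,1)R 2/3 ✗
(0,3)B 1/1 ✓
(1,0)R 2/4 ✗
(1,2)B 3/5 ✗
(2,0)B 1/3 ✗
(2,1)B 3/6 ✗
(2,2)B 2/6 ✗
(2,3)R 2/4 ✗
(3,1)R 3/7 ✗
(3,2)R 4/7 ✗
(3,3)R 3/4 ✓
(4,0)R 1/2 ✗
(4,1)B 0/4 ✗
(4,2)R 3/4 ✓
Unsatisfied: (0,1), (1,0), (1,2), (2,0), (2,1), (2,2), (2,3), (3,1), (3,2), (4,0), (4,1) — 11 in total.

11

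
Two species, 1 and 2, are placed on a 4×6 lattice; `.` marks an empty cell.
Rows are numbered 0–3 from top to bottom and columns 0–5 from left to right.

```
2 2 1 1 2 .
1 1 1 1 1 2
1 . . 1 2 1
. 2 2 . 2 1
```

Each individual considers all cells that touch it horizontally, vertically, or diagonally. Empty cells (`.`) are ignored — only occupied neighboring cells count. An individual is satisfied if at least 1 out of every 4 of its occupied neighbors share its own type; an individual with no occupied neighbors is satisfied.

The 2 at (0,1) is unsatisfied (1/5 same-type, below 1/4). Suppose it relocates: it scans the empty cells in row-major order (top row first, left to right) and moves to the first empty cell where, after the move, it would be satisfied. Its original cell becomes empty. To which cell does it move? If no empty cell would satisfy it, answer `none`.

(0,5)

Vacating (0,1). Empty cells in order:
  (0,5): 2/3 same-type → satisfied — stop here.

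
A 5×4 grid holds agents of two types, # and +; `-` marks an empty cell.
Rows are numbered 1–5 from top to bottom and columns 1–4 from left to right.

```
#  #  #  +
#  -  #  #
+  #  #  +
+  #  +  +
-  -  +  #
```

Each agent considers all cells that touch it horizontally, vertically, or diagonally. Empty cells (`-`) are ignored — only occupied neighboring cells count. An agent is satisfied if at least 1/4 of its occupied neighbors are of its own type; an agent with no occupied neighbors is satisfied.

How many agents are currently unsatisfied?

2

(1,1)# 2/2 ok
(1,2)# 4/4 ok
(1,3)# 3/4 ok
(1,4)+ 0/3 unhappy
(2,1)# 3/4 ok
(2,3)# 5/7 ok
(2,4)# 3/5 ok
(3,1)+ 1/4 ok
(3,2)# 4/7 ok
(3,3)# 4/7 ok
(3,4)+ 2/5 ok
(4,1)+ 1/3 ok
(4,2)# 2/6 ok
(4,3)+ 3/7 ok
(4,4)+ 3/5 ok
(5,3)+ 2/4 ok
(5,4)# 0/3 unhappy
Unsatisfied: (1,4), (5,4) — 2 in total.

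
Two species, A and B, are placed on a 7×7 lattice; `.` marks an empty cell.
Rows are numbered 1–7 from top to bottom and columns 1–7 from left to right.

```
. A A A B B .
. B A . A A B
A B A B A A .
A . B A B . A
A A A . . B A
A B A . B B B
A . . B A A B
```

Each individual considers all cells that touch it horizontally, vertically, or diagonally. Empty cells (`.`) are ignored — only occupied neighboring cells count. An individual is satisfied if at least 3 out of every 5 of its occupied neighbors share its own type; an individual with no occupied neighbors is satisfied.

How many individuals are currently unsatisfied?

22

Row 1: (1,2)A 2/3 satisfied · (1,3)A 3/4 satisfied · (1,4)A 3/4 satisfied · (1,5)B 1/4 not · (1,6)B 2/4 not
Row 2: (2,2)B 1/6 not · (2,3)A 4/7 not · (2,5)A 4/7 not · (2,6)A 3/6 not · (2,7)B 1/3 not
Row 3: (3,1)A 1/3 not · (3,2)B 2/6 not · (3,3)A 2/6 not · (3,4)B 2/7 not · (3,5)A 4/6 satisfied · (3,6)A 4/6 satisfied
Row 4: (4,1)A 3/4 satisfied · (4,3)B 2/6 not · (4,4)A 3/6 not · (4,5)B 2/5 not · (4,7)A 2/3 satisfied
Row 5: (5,1)A 3/4 satisfied · (5,2)A 5/7 satisfied · (5,3)A 3/5 satisfied · (5,6)B 4/6 satisfied · (5,7)A 1/4 not
Row 6: (6,1)A 3/4 satisfied · (6,2)B 0/6 not · (6,3)A 2/4 not · (6,5)B 3/5 satisfied · (6,6)B 4/7 not · (6,7)B 3/5 satisfied
Row 7: (7,1)A 1/2 not · (7,4)B 1/3 not · (7,5)A 1/4 not · (7,6)A 1/5 not · (7,7)B 2/3 satisfied
Unsatisfied: (1,5), (1,6), (2,2), (2,3), (2,5), (2,6), (2,7), (3,1), (3,2), (3,3), (3,4), (4,3), (4,4), (4,5), (5,7), (6,2), (6,3), (6,6), (7,1), (7,4), (7,5), (7,6) — 22 in total.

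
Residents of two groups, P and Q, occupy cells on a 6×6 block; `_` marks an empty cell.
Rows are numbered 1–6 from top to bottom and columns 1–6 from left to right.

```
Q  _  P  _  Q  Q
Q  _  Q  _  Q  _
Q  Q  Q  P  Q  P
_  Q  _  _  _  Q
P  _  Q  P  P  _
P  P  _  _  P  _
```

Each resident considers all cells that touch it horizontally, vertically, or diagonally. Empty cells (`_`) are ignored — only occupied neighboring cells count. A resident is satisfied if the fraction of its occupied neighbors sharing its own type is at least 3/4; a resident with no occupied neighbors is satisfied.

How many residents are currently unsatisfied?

12

Row 1: (1,1)Q 1/1 ok · (1,3)P 0/1 unhappy · (1,5)Q 2/2 ok · (1,6)Q 2/2 ok
Row 2: (2,1)Q 3/3 ok · (2,3)Q 2/4 unhappy · (2,5)Q 3/5 unhappy
Row 3: (3,1)Q 3/3 ok · (3,2)Q 5/5 ok · (3,3)Q 3/4 ok · (3,4)P 0/4 unhappy · (3,5)Q 2/4 unhappy · (3,6)P 0/3 unhappy
Row 4: (4,2)Q 4/5 ok · (4,6)Q 1/3 unhappy
Row 5: (5,1)P 2/3 unhappy · (5,3)Q 1/3 unhappy · (5,4)P 2/3 unhappy · (5,5)P 2/3 unhappy
Row 6: (6,1)P 2/2 ok · (6,2)P 2/3 unhappy · (6,5)P 2/2 ok
Unsatisfied: (1,3), (2,3), (2,5), (3,4), (3,5), (3,6), (4,6), (5,1), (5,3), (5,4), (5,5), (6,2) — 12 in total.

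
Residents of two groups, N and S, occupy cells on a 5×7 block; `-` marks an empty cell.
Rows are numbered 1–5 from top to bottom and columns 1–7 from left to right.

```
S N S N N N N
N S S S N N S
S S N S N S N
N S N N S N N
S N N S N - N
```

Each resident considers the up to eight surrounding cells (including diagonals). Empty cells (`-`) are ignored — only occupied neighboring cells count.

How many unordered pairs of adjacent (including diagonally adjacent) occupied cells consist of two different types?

51

Scan each occupied cell's neighbors to the right and below (and the two forward diagonals) so each pair is counted once.
From row 1: 11 unlike of 25 pairs (running 11/25).
From row 2: 13 unlike of 25 pairs (running 24/50).
From row 3: 14 unlike of 25 pairs (running 38/75).
From row 4: 10 unlike of 22 pairs (running 48/97).
From row 5: 3 unlike of 4 pairs (running 51/101).
Total adjacent occupied pairs: 101; unlike-type pairs: 51.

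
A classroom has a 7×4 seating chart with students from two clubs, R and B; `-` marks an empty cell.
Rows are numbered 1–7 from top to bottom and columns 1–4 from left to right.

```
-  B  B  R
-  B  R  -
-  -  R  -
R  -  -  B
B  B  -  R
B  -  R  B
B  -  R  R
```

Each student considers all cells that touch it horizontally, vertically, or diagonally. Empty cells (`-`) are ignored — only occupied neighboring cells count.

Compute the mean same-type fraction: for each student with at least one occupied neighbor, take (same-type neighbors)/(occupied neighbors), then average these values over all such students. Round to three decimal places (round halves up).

(1,2)B 2/3
(1,3)B 2/4
(1,4)R 1/2
(2,2)B 2/4
(2,3)R 2/5
(3,3)R 1/3
(4,1)R 0/2
(4,4)B 0/2
(5,1)B 2/3
(5,2)B 2/4
(5,4)R 1/3
(6,1)B 3/3
(6,3)R 3/5
(6,4)B 0/4
(7,1)B 1/1
(7,3)R 2/3
(7,4)R 2/3
Sum over 17 students: 2/3 + 2/4 + 1/2 + 2/4 + 2/5 + 1/3 + 0/2 + 0/2 + 2/3 + 2/4 + 1/3 + 3/3 + 3/5 + 0/4 + 1/1 + 2/3 + 2/3 = 25/3; mean = 25/3 ÷ 17 = 25/51 = 0.490196… → 0.490.

0.490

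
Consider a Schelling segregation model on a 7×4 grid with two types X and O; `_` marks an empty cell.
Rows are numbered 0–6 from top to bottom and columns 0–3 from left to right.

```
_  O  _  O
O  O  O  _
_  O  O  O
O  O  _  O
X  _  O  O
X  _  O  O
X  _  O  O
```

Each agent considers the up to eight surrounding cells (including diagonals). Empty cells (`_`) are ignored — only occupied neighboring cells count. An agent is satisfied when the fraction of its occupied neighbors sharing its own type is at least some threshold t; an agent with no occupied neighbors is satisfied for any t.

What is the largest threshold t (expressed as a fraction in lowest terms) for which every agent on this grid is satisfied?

1/3

Row 0: (0,1)O 3/3 · (0,3)O 1/1
Row 1: (1,0)O 3/3 · (1,1)O 5/5 · (1,2)O 6/6
Row 2: (2,1)O 6/6 · (2,2)O 6/6 · (2,3)O 3/3
Row 3: (3,0)O 2/3 · (3,1)O 4/5 · (3,3)O 4/4
Row 4: (4,0)X 1/3 · (4,2)O 5/5 · (4,3)O 4/4
Row 5: (5,0)X 2/2 · (5,2)O 5/5 · (5,3)O 5/5
Row 6: (6,0)X 1/1 · (6,2)O 3/3 · (6,3)O 3/3
The smallest same-type fraction is 1/3 at (4,0), which reduces to 1/3. Any threshold above that leaves this agent unsatisfied.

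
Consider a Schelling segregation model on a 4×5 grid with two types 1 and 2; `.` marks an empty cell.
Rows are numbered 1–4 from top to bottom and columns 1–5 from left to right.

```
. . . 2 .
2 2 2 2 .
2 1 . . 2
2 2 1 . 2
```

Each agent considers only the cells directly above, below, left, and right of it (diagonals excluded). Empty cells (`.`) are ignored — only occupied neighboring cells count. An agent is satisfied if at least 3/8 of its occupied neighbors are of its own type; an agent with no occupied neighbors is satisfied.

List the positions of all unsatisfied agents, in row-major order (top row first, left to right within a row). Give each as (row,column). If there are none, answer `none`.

(3,2), (4,2), (4,3)

Row 1: (1,4)2 1/1 satisfied
Row 2: (2,1)2 2/2 satisfied · (2,2)2 2/3 satisfied · (2,3)2 2/2 satisfied · (2,4)2 2/2 satisfied
Row 3: (3,1)2 2/3 satisfied · (3,2)1 0/3 not · (3,5)2 1/1 satisfied
Row 4: (4,1)2 2/2 satisfied · (4,2)2 1/3 not · (4,3)1 0/1 not · (4,5)2 1/1 satisfied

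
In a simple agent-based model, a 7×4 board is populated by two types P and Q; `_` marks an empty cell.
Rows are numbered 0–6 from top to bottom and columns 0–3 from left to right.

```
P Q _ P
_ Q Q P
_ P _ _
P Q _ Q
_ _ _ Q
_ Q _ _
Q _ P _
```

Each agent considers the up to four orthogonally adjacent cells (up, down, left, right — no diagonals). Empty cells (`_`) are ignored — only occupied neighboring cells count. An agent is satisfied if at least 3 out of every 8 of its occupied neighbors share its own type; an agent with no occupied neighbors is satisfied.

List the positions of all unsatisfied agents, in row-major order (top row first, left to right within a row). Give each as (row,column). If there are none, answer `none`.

(0,0), (2,1), (3,0), (3,1)

Row 0: (0,0)P 0/1 unhappy · (0,1)Q 1/2 ok · (0,3)P 1/1 ok
Row 1: (1,1)Q 2/3 ok · (1,2)Q 1/2 ok · (1,3)P 1/2 ok
Row 2: (2,1)P 0/2 unhappy
Row 3: (3,0)P 0/1 unhappy · (3,1)Q 0/2 unhappy · (3,3)Q 1/1 ok
Row 4: (4,3)Q 1/1 ok
Row 5: (5,1)Q 0/0 ok
Row 6: (6,0)Q 0/0 ok · (6,2)P 0/0 ok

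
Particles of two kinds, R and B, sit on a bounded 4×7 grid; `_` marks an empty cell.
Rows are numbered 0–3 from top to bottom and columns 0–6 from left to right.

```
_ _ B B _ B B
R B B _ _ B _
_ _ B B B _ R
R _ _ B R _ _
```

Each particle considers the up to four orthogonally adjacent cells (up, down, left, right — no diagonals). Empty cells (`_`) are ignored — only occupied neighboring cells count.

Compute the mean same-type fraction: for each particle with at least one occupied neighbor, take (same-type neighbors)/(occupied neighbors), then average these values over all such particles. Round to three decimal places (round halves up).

0.731

(0,2)B 2/2
(0,3)B 1/1
(0,5)B 2/2
(0,6)B 1/1
(1,0)R 0/1
(1,1)B 1/2
(1,2)B 3/3
(1,5)B 1/1
(2,2)B 2/2
(2,3)B 3/3
(2,4)B 1/2
(2,6)R — no occupied neighbors
(3,0)R — no occupied neighbors
(3,3)B 1/2
(3,4)R 0/2
Sum over 13 particles: 2/2 + 1/1 + 2/2 + 1/1 + 0/1 + 1/2 + 3/3 + 1/1 + 2/2 + 3/3 + 1/2 + 1/2 + 0/2 = 19/2; mean = 19/2 ÷ 13 = 19/26 = 0.730769… → 0.731.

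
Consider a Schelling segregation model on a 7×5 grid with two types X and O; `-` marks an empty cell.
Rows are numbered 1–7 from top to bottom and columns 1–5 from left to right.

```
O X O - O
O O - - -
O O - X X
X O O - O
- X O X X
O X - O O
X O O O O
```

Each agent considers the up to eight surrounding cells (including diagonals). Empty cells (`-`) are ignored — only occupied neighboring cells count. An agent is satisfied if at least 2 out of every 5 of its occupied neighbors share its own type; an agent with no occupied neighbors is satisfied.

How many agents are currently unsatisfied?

Row 1: (1,1)O 2/3 ok · (1,2)X 0/4 unhappy · (1,3)O 1/2 ok · (1,5)O 0/0 ok
Row 2: (2,1)O 4/5 ok · (2,2)O 5/6 ok
Row 3: (3,1)O 4/5 ok · (3,2)O 5/6 ok · (3,4)X 1/3 unhappy · (3,5)X 1/2 ok
Row 4: (4,1)X 1/4 unhappy · (4,2)O 4/6 ok · (4,3)O 3/6 ok · (4,5)O 0/4 unhappy
Row 5: (5,2)X 2/6 unhappy · (5,3)O 3/6 ok · (5,4)X 1/6 unhappy · (5,5)X 1/4 unhappy
Row 6: (6,1)O 1/4 unhappy · (6,2)X 2/6 unhappy · (6,4)O 5/7 ok · (6,5)O 3/5 ok
Row 7: (7,1)X 1/3 unhappy · (7,2)O 2/4 ok · (7,3)O 3/4 ok · (7,4)O 4/4 ok · (7,5)O 3/3 ok
Unsatisfied: (1,2), (3,4), (4,1), (4,5), (5,2), (5,4), (5,5), (6,1), (6,2), (7,1) — 10 in total.

10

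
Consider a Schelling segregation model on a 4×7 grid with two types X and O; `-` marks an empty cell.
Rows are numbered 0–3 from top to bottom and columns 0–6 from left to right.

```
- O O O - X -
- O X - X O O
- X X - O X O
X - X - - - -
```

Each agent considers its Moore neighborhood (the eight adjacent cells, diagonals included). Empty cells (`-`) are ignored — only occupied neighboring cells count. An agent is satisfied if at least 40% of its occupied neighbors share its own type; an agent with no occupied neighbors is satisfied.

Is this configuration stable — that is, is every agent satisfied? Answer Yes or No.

No

Row 0: (0,1)O 2/3 satisfied · (0,2)O 3/4 satisfied · (0,3)O 1/3 not · (0,5)X 1/3 not
Row 1: (1,1)O 2/5 satisfied · (1,2)X 2/6 not · (1,4)X 2/5 satisfied · (1,5)O 3/6 satisfied · (1,6)O 2/4 satisfied
Row 2: (2,1)X 4/5 satisfied · (2,2)X 3/4 satisfied · (2,4)O 1/3 not · (2,5)X 1/5 not · (2,6)O 2/3 satisfied
Row 3: (3,0)X 1/1 satisfied · (3,2)X 2/2 satisfied
For instance (0,3) has only 1/3 same-type neighbors, below 2/5.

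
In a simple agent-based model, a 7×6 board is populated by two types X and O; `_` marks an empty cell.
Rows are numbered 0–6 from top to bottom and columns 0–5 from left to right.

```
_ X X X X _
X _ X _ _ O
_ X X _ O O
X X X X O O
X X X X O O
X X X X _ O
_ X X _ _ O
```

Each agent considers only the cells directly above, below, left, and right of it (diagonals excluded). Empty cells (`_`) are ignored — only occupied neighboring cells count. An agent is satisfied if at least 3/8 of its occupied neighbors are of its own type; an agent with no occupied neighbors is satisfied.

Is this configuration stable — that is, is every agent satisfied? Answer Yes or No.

Row 0: (0,1)X 1/1 ✓ · (0,2)X 3/3 ✓ · (0,3)X 2/2 ✓ · (0,4)X 1/1 ✓
Row 1: (1,0)X 0/0 ✓ · (1,2)X 2/2 ✓ · (1,5)O 1/1 ✓
Row 2: (2,1)X 2/2 ✓ · (2,2)X 3/3 ✓ · (2,4)O 2/2 ✓ · (2,5)O 3/3 ✓
Row 3: (3,0)X 2/2 ✓ · (3,1)X 4/4 ✓ · (3,2)X 4/4 ✓ · (3,3)X 2/3 ✓ · (3,4)O 3/4 ✓ · (3,5)O 3/3 ✓
Row 4: (4,0)X 3/3 ✓ · (4,1)X 4/4 ✓ · (4,2)X 4/4 ✓ · (4,3)X 3/4 ✓ · (4,4)O 2/3 ✓ · (4,5)O 3/3 ✓
Row 5: (5,0)X 2/2 ✓ · (5,1)X 4/4 ✓ · (5,2)X 4/4 ✓ · (5,3)X 2/2 ✓ · (5,5)O 2/2 ✓
Row 6: (6,1)X 2/2 ✓ · (6,2)X 2/2 ✓ · (6,5)O 1/1 ✓
All meet the threshold, so the configuration is stable.

Yes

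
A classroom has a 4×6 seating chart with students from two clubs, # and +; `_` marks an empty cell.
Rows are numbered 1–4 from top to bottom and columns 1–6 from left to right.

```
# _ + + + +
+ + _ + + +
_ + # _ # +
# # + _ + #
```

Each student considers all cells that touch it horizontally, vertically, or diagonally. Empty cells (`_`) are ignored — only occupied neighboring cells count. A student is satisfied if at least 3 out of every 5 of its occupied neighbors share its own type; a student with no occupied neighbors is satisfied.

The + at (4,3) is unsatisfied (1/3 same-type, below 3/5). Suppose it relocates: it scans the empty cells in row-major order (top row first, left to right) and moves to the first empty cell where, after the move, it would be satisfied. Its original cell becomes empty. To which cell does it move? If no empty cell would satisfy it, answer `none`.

Vacating (4,3). Empty cells in order:
  (1,2): 3/4 same-type → satisfied — stop here.

(1,2)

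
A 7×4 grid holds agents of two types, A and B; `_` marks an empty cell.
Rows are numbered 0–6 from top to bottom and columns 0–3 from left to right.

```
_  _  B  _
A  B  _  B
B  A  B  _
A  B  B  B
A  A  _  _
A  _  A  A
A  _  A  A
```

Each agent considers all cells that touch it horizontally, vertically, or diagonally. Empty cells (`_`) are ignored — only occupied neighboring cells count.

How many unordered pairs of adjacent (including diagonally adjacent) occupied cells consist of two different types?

12

Scan each occupied cell's neighbors to the right and below (and the two forward diagonals) so each pair is counted once.
From row 0: 0 unlike of 2 pairs (running 0/2).
From row 1: 3 unlike of 7 pairs (running 3/9).
From row 2: 5 unlike of 10 pairs (running 8/19).
From row 3: 4 unlike of 8 pairs (running 12/27).
From row 4: 0 unlike of 4 pairs (running 12/31).
From row 5: 0 unlike of 6 pairs (running 12/37).
From row 6: 0 unlike of 1 pairs (running 12/38).
Total adjacent occupied pairs: 38; unlike-type pairs: 12.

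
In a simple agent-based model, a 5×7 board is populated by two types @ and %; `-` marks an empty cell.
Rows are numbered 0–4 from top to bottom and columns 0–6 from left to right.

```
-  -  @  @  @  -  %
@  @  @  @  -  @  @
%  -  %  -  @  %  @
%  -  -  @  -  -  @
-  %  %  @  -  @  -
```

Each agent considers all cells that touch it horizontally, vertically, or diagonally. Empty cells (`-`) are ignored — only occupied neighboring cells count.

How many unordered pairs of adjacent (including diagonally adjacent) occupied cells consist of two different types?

15

Scan each occupied cell's neighbors to the right and below (and the two forward diagonals) so each pair is counted once.
Row 0: @(0,2)–@(0,3)= @(0,2)–@(1,2)= @(0,2)–@(1,3)= @(0,2)–@(1,1)= @(0,3)–@(0,4)= @(0,3)–@(1,3)= @(0,3)–@(1,2)= @(0,4)–@(1,5)= @(0,4)–@(1,3)= %(0,6)–@(1,6)≠ %(0,6)–@(1,5)≠  → 2/11 unlike.
Row 1: @(1,0)–@(1,1)= @(1,0)–%(2,0)≠ @(1,1)–@(1,2)= @(1,1)–%(2,2)≠ @(1,1)–%(2,0)≠ @(1,2)–@(1,3)= @(1,2)–%(2,2)≠ @(1,3)–@(2,4)= @(1,3)–%(2,2)≠ @(1,5)–@(1,6)= @(1,5)–%(2,5)≠ @(1,5)–@(2,6)= @(1,5)–@(2,4)= @(1,6)–@(2,6)= @(1,6)–%(2,5)≠  → 7/15 unlike.
Row 2: %(2,0)–%(3,0)= %(2,2)–@(3,3)≠ @(2,4)–%(2,5)≠ @(2,4)–@(3,3)= %(2,5)–@(2,6)≠ %(2,5)–@(3,6)≠ @(2,6)–@(3,6)=  → 4/7 unlike.
Row 3: %(3,0)–%(4,1)= @(3,3)–@(4,3)= @(3,3)–%(4,2)≠ @(3,6)–@(4,5)=  → 1/4 unlike.
Row 4: %(4,1)–%(4,2)= %(4,2)–@(4,3)≠  → 1/2 unlike.
Total adjacent occupied pairs: 39; unlike-type pairs: 15.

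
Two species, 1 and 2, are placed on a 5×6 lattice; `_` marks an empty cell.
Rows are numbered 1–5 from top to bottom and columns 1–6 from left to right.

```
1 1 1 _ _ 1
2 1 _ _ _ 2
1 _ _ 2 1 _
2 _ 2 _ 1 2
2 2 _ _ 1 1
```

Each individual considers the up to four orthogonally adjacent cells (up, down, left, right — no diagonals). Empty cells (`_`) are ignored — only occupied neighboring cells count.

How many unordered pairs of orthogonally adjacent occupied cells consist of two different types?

Scan each occupied cell's neighbors to the right and below so each pair is counted once.
From row 1: 2 unlike of 5 pairs (running 2/5).
From row 2: 2 unlike of 2 pairs (running 4/7).
From row 3: 2 unlike of 3 pairs (running 6/10).
From row 4: 2 unlike of 4 pairs (running 8/14).
From row 5: 0 unlike of 2 pairs (running 8/16).
Total adjacent occupied pairs: 16; unlike-type pairs: 8.

8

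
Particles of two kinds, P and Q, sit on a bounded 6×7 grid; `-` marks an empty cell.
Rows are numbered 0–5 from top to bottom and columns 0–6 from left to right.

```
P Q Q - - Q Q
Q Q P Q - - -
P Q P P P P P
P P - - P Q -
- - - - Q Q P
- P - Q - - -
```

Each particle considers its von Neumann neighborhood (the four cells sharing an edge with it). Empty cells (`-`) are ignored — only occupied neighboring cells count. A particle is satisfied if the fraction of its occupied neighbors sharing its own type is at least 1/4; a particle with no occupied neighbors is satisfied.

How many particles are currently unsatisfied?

3

(0,0)P 0/2 unhappy
(0,1)Q 2/3 ok
(0,2)Q 1/2 ok
(0,5)Q 1/1 ok
(0,6)Q 1/1 ok
(1,0)Q 1/3 ok
(1,1)Q 3/4 ok
(1,2)P 1/4 ok
(1,3)Q 0/2 unhappy
(2,0)P 1/3 ok
(2,1)Q 1/4 ok
(2,2)P 2/3 ok
(2,3)P 2/3 ok
(2,4)P 3/3 ok
(2,5)P 2/3 ok
(2,6)P 1/1 ok
(3,0)P 2/2 ok
(3,1)P 1/2 ok
(3,4)P 1/3 ok
(3,5)Q 1/3 ok
(4,4)Q 1/2 ok
(4,5)Q 2/3 ok
(4,6)P 0/1 unhappy
(5,1)P 0/0 ok
(5,3)Q 0/0 ok
Unsatisfied: (0,0), (1,3), (4,6) — 3 in total.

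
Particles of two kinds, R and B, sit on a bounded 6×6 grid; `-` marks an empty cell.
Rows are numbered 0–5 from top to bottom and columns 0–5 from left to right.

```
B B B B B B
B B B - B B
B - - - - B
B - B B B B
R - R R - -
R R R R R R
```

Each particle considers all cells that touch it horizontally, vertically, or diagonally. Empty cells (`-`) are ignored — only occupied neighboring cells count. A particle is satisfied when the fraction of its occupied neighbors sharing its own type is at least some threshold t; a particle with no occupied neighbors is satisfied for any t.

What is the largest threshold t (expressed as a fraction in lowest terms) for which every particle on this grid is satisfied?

1/3

Row 0: (0,0)B 3/3 · (0,1)B 5/5 · (0,2)B 4/4 · (0,3)B 4/4 · (0,4)B 4/4 · (0,5)B 3/3
Row 1: (1,0)B 4/4 · (1,1)B 6/6 · (1,2)B 4/4 · (1,4)B 5/5 · (1,5)B 4/4
Row 2: (2,0)B 3/3 · (2,5)B 4/4
Row 3: (3,0)B 1/2 · (3,2)B 1/3 · (3,3)B 2/4 · (3,4)B 3/4 · (3,5)B 2/2
Row 4: (4,0)R 2/3 · (4,2)R 4/6 · (4,3)R 4/7
Row 5: (5,0)R 2/2 · (5,1)R 4/4 · (5,2)R 4/4 · (5,3)R 4/4 · (5,4)R 3/3 · (5,5)R 1/1
The smallest same-type fraction is 1/3 at (3,2), which reduces to 1/3. Any threshold above that leaves this particle unsatisfied.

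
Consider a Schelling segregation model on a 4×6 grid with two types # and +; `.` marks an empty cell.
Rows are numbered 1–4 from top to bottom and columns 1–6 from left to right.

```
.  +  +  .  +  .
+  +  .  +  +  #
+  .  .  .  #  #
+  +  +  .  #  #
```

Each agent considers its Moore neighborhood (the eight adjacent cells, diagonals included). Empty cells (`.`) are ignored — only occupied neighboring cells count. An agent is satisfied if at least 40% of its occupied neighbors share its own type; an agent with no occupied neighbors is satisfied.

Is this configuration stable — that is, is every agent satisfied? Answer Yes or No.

Yes

(1,2)+ 3/3 ✓
(1,3)+ 3/3 ✓
(1,5)+ 2/3 ✓
(2,1)+ 3/3 ✓
(2,2)+ 4/4 ✓
(2,4)+ 3/4 ✓
(2,5)+ 2/5 ✓
(2,6)# 2/4 ✓
(3,1)+ 4/4 ✓
(3,5)# 4/6 ✓
(3,6)# 4/5 ✓
(4,1)+ 2/2 ✓
(4,2)+ 3/3 ✓
(4,3)+ 1/1 ✓
(4,5)# 3/3 ✓
(4,6)# 3/3 ✓
All meet the threshold, so the configuration is stable.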